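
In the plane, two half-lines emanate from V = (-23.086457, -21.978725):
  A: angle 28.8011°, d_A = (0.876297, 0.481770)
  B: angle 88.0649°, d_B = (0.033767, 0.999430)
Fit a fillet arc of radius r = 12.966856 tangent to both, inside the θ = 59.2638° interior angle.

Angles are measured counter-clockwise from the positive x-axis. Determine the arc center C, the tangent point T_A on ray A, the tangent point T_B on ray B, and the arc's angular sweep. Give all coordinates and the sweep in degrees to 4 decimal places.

center=(-9.3572,0.3667) T_A=(-3.1102,-10.9962) T_B=(-22.3167,0.8045) sweep=120.7362

bisector direction at 58.4330° = (0.523495,0.852029)
center distance |VC| = r/sin(θ/2) = 12.966856/sin(29.6319°) = 26.226086
C = V + |VC|·bis = (-9.3572,0.3667)
T_A = V + ((C−V)·d_A)·d_A = V + 22.7962·d_A = (-3.1102,-10.9962)
T_B = V + ((C−V)·d_B)·d_B = V + 22.7962·d_B = (-22.3167,0.8045)
sweep = 180° − θ = 120.7362°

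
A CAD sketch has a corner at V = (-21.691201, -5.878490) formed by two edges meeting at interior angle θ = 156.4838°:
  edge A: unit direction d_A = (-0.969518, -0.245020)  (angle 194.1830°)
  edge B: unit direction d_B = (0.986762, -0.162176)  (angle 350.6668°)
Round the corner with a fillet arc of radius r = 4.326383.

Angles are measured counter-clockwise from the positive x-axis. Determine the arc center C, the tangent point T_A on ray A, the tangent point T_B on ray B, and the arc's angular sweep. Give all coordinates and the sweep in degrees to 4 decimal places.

center=(-21.5042,-10.2936) T_A=(-22.5643,-6.0991) T_B=(-20.8026,-6.0245) sweep=23.5162

bisector direction at 272.4249° = (0.042310,-0.999105)
center distance |VC| = r/sin(θ/2) = 4.326383/sin(78.2419°) = 4.419111
C = V + |VC|·bis = (-21.5042,-10.2936)
T_A = V + ((C−V)·d_A)·d_A = V + 0.9005·d_A = (-22.5643,-6.0991)
T_B = V + ((C−V)·d_B)·d_B = V + 0.9005·d_B = (-20.8026,-6.0245)
sweep = 180° − θ = 23.5162°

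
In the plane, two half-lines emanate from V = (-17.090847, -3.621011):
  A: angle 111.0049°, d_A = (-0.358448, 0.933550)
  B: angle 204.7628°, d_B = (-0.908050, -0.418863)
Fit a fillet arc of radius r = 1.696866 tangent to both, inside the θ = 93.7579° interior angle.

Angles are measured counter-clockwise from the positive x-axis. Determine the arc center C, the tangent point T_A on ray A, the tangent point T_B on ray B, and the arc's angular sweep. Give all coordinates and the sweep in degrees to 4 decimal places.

center=(-19.2446,-2.7458) T_A=(-17.6604,-2.1375) T_B=(-18.5338,-4.2866) sweep=86.2421

bisector direction at 157.8838° = (-0.926423,0.376485)
center distance |VC| = r/sin(θ/2) = 1.696866/sin(46.8790°) = 2.324757
C = V + |VC|·bis = (-19.2446,-2.7458)
T_A = V + ((C−V)·d_A)·d_A = V + 1.5891·d_A = (-17.6604,-2.1375)
T_B = V + ((C−V)·d_B)·d_B = V + 1.5891·d_B = (-18.5338,-4.2866)
sweep = 180° − θ = 86.2421°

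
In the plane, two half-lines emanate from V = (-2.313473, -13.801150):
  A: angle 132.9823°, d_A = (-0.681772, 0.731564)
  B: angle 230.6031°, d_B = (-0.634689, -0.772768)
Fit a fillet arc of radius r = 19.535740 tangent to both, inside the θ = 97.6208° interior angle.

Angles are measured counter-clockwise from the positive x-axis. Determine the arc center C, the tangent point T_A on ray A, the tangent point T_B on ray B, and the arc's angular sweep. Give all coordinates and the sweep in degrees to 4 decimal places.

center=(-28.2607,-14.6133) T_A=(-13.9690,-1.2943) T_B=(-13.1641,-27.0124) sweep=82.3792

bisector direction at 181.7927° = (-0.999511,-0.031283)
center distance |VC| = r/sin(θ/2) = 19.535740/sin(48.8104°) = 25.959928
C = V + |VC|·bis = (-28.2607,-14.6133)
T_A = V + ((C−V)·d_A)·d_A = V + 17.0960·d_A = (-13.9690,-1.2943)
T_B = V + ((C−V)·d_B)·d_B = V + 17.0960·d_B = (-13.1641,-27.0124)
sweep = 180° − θ = 82.3792°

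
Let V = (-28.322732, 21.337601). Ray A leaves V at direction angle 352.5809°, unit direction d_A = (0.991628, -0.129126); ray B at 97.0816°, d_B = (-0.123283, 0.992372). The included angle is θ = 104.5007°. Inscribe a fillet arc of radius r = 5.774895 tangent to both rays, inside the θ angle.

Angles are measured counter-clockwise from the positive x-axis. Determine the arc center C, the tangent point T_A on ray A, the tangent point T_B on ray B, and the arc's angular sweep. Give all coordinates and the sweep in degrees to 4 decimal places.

center=(-23.1431,26.4868) T_A=(-23.8888,20.7602) T_B=(-28.8740,25.7748) sweep=75.4993

bisector direction at 44.8313° = (0.709186,0.705021)
center distance |VC| = r/sin(θ/2) = 5.774895/sin(52.2503°) = 7.303584
C = V + |VC|·bis = (-23.1431,26.4868)
T_A = V + ((C−V)·d_A)·d_A = V + 4.4713·d_A = (-23.8888,20.7602)
T_B = V + ((C−V)·d_B)·d_B = V + 4.4713·d_B = (-28.8740,25.7748)
sweep = 180° − θ = 75.4993°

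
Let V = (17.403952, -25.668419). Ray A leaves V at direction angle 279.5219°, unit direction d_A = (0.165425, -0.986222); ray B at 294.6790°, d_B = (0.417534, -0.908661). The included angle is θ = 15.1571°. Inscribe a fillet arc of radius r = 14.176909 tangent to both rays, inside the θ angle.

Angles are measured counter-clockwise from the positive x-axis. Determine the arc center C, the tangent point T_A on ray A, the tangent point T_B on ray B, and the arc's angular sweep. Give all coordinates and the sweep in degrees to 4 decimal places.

center=(49.0124,-128.4104) T_A=(35.0308,-130.7556) T_B=(61.8944,-122.4911) sweep=164.8429

bisector direction at 287.1005° = (0.294048,-0.955791)
center distance |VC| = r/sin(θ/2) = 14.176909/sin(7.5785°) = 107.494235
C = V + |VC|·bis = (49.0124,-128.4104)
T_A = V + ((C−V)·d_A)·d_A = V + 106.5553·d_A = (35.0308,-130.7556)
T_B = V + ((C−V)·d_B)·d_B = V + 106.5553·d_B = (61.8944,-122.4911)
sweep = 180° − θ = 164.8429°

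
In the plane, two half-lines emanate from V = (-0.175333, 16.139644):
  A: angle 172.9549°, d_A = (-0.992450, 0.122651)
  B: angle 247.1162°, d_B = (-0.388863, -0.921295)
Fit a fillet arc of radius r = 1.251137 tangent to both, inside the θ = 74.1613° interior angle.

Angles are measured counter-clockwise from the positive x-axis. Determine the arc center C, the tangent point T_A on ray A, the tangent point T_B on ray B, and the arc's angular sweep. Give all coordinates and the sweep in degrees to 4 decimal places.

center=(-1.9717,15.1010) T_A=(-1.8183,16.3427) T_B=(-0.8191,14.6145) sweep=105.8387

bisector direction at 210.0356° = (-0.865715,-0.500537)
center distance |VC| = r/sin(θ/2) = 1.251137/sin(37.0806°) = 2.075065
C = V + |VC|·bis = (-1.9717,15.1010)
T_A = V + ((C−V)·d_A)·d_A = V + 1.6555·d_A = (-1.8183,16.3427)
T_B = V + ((C−V)·d_B)·d_B = V + 1.6555·d_B = (-0.8191,14.6145)
sweep = 180° − θ = 105.8387°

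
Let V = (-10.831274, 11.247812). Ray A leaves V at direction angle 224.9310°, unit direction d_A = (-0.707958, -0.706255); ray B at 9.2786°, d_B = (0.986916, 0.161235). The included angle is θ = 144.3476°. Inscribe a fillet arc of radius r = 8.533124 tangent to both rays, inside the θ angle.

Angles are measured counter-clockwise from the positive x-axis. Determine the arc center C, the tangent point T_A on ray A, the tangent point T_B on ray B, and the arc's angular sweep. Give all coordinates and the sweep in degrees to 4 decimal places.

center=(-6.7473,3.2688) T_A=(-12.7739,9.3099) T_B=(-8.1232,11.6902) sweep=35.6524

bisector direction at 297.1048° = (0.455619,-0.890175)
center distance |VC| = r/sin(θ/2) = 8.533124/sin(72.1738°) = 8.963464
C = V + |VC|·bis = (-6.7473,3.2688)
T_A = V + ((C−V)·d_A)·d_A = V + 2.7440·d_A = (-12.7739,9.3099)
T_B = V + ((C−V)·d_B)·d_B = V + 2.7440·d_B = (-8.1232,11.6902)
sweep = 180° − θ = 35.6524°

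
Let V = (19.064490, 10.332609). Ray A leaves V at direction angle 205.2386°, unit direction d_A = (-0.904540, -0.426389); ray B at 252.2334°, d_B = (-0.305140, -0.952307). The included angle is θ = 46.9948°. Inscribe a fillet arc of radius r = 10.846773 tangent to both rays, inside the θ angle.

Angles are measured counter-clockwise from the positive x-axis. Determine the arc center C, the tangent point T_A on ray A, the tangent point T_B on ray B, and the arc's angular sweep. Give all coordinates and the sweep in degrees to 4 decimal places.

center=(1.1221,-10.1167) T_A=(-3.5028,-0.3054) T_B=(11.4516,-13.4265) sweep=133.0052

bisector direction at 228.7360° = (-0.659530,-0.751679)
center distance |VC| = r/sin(θ/2) = 10.846773/sin(23.4974°) = 27.204841
C = V + |VC|·bis = (1.1221,-10.1167)
T_A = V + ((C−V)·d_A)·d_A = V + 24.9490·d_A = (-3.5028,-0.3054)
T_B = V + ((C−V)·d_B)·d_B = V + 24.9490·d_B = (11.4516,-13.4265)
sweep = 180° − θ = 133.0052°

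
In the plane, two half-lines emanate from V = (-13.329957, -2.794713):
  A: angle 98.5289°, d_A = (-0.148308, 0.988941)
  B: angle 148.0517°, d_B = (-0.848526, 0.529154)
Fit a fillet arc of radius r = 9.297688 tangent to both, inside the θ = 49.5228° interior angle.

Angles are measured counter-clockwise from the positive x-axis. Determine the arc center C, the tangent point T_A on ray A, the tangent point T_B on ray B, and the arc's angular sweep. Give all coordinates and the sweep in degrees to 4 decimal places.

bisector direction at 123.2903° = (-0.548881,0.835900)
center distance |VC| = r/sin(θ/2) = 9.297688/sin(24.7614°) = 22.198641
C = V + |VC|·bis = (-25.5144,15.7611)
T_A = V + ((C−V)·d_A)·d_A = V + 20.1577·d_A = (-16.3195,17.1401)
T_B = V + ((C−V)·d_B)·d_B = V + 20.1577·d_B = (-30.4343,7.8718)
sweep = 180° − θ = 130.4772°

center=(-25.5144,15.7611) T_A=(-16.3195,17.1401) T_B=(-30.4343,7.8718) sweep=130.4772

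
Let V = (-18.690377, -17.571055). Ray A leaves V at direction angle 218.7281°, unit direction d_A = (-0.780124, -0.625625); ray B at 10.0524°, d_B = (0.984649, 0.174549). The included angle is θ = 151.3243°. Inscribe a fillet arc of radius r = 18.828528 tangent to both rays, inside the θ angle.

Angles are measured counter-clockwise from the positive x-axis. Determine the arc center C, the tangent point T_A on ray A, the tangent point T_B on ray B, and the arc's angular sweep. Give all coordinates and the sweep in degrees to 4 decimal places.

bisector direction at 294.3903° = (0.412949,-0.910754)
center distance |VC| = r/sin(θ/2) = 18.828528/sin(75.6621°) = 19.433847
C = V + |VC|·bis = (-10.6652,-35.2705)
T_A = V + ((C−V)·d_A)·d_A = V + 4.8126·d_A = (-22.4448,-20.5819)
T_B = V + ((C−V)·d_B)·d_B = V + 4.8126·d_B = (-13.9517,-16.7310)
sweep = 180° − θ = 28.6757°

center=(-10.6652,-35.2705) T_A=(-22.4448,-20.5819) T_B=(-13.9517,-16.7310) sweep=28.6757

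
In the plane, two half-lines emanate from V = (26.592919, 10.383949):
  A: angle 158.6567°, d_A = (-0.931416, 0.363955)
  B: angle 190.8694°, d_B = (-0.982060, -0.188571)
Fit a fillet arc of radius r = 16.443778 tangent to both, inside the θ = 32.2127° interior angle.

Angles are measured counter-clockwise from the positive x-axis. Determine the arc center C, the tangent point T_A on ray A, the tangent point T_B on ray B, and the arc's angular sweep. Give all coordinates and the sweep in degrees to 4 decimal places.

center=(-32.4334,15.7941) T_A=(-26.4486,31.1102) T_B=(-29.3325,-0.3546) sweep=147.7873

bisector direction at 174.7631° = (-0.995826,0.091275)
center distance |VC| = r/sin(θ/2) = 16.443778/sin(16.1063°) = 59.273704
C = V + |VC|·bis = (-32.4334,15.7941)
T_A = V + ((C−V)·d_A)·d_A = V + 56.9471·d_A = (-26.4486,31.1102)
T_B = V + ((C−V)·d_B)·d_B = V + 56.9471·d_B = (-29.3325,-0.3546)
sweep = 180° − θ = 147.7873°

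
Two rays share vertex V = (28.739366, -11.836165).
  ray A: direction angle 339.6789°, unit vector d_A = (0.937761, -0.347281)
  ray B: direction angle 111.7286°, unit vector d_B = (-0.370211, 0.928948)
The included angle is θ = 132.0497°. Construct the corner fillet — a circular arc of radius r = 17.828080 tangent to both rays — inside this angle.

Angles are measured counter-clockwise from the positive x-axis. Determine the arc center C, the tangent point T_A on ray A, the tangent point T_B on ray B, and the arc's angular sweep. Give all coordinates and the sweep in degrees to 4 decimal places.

bisector direction at 45.7038° = (0.698368,0.715738)
center distance |VC| = r/sin(θ/2) = 17.828080/sin(66.0249°) = 19.511497
C = V + |VC|·bis = (42.3656,2.1290)
T_A = V + ((C−V)·d_A)·d_A = V + 7.9283·d_A = (36.1742,-14.5895)
T_B = V + ((C−V)·d_B)·d_B = V + 7.9283·d_B = (25.8042,-4.4712)
sweep = 180° − θ = 47.9503°

center=(42.3656,2.1290) T_A=(36.1742,-14.5895) T_B=(25.8042,-4.4712) sweep=47.9503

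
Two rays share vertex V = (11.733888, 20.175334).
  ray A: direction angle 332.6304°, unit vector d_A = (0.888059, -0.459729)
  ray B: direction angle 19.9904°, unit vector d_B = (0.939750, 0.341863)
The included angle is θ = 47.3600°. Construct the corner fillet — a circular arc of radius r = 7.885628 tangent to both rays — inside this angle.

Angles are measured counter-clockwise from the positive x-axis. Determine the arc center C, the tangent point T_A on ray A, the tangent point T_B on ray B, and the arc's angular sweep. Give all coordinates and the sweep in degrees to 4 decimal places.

bisector direction at 356.3104° = (0.997927,-0.064351)
center distance |VC| = r/sin(θ/2) = 7.885628/sin(23.6800°) = 19.634153
C = V + |VC|·bis = (31.3273,18.9119)
T_A = V + ((C−V)·d_A)·d_A = V + 17.9810·d_A = (27.7021,11.9089)
T_B = V + ((C−V)·d_B)·d_B = V + 17.9810·d_B = (28.6315,26.3224)
sweep = 180° − θ = 132.6400°

center=(31.3273,18.9119) T_A=(27.7021,11.9089) T_B=(28.6315,26.3224) sweep=132.6400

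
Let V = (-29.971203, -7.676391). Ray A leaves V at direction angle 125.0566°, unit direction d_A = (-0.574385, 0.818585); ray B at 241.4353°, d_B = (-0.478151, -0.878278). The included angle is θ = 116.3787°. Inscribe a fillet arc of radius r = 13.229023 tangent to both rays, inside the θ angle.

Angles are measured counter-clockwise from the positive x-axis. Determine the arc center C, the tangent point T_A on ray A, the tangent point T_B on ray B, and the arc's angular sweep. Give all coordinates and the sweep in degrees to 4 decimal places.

center=(-45.5135,-8.5578) T_A=(-34.6845,-0.9593) T_B=(-33.8948,-14.8833) sweep=63.6213

bisector direction at 183.2459° = (-0.998396,-0.056622)
center distance |VC| = r/sin(θ/2) = 13.229023/sin(58.1893°) = 15.567316
C = V + |VC|·bis = (-45.5135,-8.5578)
T_A = V + ((C−V)·d_A)·d_A = V + 8.2057·d_A = (-34.6845,-0.9593)
T_B = V + ((C−V)·d_B)·d_B = V + 8.2057·d_B = (-33.8948,-14.8833)
sweep = 180° − θ = 63.6213°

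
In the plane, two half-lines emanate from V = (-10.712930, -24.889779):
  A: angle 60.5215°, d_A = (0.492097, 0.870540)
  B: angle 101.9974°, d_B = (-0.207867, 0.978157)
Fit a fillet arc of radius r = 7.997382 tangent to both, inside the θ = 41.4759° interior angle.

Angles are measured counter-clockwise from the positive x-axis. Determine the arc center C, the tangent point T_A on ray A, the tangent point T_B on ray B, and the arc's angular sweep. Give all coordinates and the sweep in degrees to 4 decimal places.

bisector direction at 81.2595° = (0.151960,0.988387)
center distance |VC| = r/sin(θ/2) = 7.997382/sin(20.7380°) = 22.585454
C = V + |VC|·bis = (-7.2808,-2.5666)
T_A = V + ((C−V)·d_A)·d_A = V + 21.1221·d_A = (-0.3188,-6.5021)
T_B = V + ((C−V)·d_B)·d_B = V + 21.1221·d_B = (-15.1035,-4.2290)
sweep = 180° − θ = 138.5241°

center=(-7.2808,-2.5666) T_A=(-0.3188,-6.5021) T_B=(-15.1035,-4.2290) sweep=138.5241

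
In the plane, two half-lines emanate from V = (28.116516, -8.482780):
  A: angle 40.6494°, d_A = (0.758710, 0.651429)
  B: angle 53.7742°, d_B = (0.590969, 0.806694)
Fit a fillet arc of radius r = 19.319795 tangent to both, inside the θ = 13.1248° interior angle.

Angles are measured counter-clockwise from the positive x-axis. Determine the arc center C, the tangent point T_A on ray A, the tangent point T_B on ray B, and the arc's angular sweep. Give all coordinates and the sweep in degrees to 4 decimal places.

bisector direction at 47.2118° = (0.679290,0.733870)
center distance |VC| = r/sin(θ/2) = 19.319795/sin(6.5624°) = 169.048921
C = V + |VC|·bis = (142.9498,115.5771)
T_A = V + ((C−V)·d_A)·d_A = V + 167.9413·d_A = (155.5353,100.9190)
T_B = V + ((C−V)·d_B)·d_B = V + 167.9413·d_B = (127.3646,126.9945)
sweep = 180° − θ = 166.8752°

center=(142.9498,115.5771) T_A=(155.5353,100.9190) T_B=(127.3646,126.9945) sweep=166.8752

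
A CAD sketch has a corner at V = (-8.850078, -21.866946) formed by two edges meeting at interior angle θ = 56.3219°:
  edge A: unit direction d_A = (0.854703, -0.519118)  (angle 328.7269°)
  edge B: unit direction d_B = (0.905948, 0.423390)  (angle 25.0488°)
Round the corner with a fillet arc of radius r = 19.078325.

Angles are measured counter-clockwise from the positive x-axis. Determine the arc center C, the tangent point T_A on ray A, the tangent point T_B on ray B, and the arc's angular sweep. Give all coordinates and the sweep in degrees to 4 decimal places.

center=(31.5148,-24.0616) T_A=(21.6109,-40.3679) T_B=(23.4372,-6.7777) sweep=123.6781

bisector direction at 356.8879° = (0.998525,-0.054291)
center distance |VC| = r/sin(θ/2) = 19.078325/sin(28.1609°) = 40.424462
C = V + |VC|·bis = (31.5148,-24.0616)
T_A = V + ((C−V)·d_A)·d_A = V + 35.6392·d_A = (21.6109,-40.3679)
T_B = V + ((C−V)·d_B)·d_B = V + 35.6392·d_B = (23.4372,-6.7777)
sweep = 180° − θ = 123.6781°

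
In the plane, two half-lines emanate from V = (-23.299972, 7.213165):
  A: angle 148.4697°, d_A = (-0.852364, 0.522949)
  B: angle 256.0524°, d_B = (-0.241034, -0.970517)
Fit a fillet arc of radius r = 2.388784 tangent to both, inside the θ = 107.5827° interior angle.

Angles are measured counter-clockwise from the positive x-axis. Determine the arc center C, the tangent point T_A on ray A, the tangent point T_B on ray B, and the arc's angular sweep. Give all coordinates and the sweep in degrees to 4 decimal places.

bisector direction at 202.2610° = (-0.925467,-0.378827)
center distance |VC| = r/sin(θ/2) = 2.388784/sin(53.7914°) = 2.960552
C = V + |VC|·bis = (-26.0399,6.0916)
T_A = V + ((C−V)·d_A)·d_A = V + 1.7489·d_A = (-24.7907,8.1277)
T_B = V + ((C−V)·d_B)·d_B = V + 1.7489·d_B = (-23.7215,5.5158)
sweep = 180° − θ = 72.4173°

center=(-26.0399,6.0916) T_A=(-24.7907,8.1277) T_B=(-23.7215,5.5158) sweep=72.4173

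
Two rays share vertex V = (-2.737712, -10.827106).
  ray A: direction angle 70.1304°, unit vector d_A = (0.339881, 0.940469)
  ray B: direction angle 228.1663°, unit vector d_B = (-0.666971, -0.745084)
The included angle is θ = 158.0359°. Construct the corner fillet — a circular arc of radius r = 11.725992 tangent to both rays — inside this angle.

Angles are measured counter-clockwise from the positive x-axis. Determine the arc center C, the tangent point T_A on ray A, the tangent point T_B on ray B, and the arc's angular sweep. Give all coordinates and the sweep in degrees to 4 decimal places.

center=(-12.9922,-4.7016) T_A=(-1.9643,-8.6871) T_B=(-4.2554,-12.5225) sweep=21.9641

bisector direction at 149.1483° = (-0.858498,0.512817)
center distance |VC| = r/sin(θ/2) = 11.725992/sin(79.0179°) = 11.944737
C = V + |VC|·bis = (-12.9922,-4.7016)
T_A = V + ((C−V)·d_A)·d_A = V + 2.2755·d_A = (-1.9643,-8.6871)
T_B = V + ((C−V)·d_B)·d_B = V + 2.2755·d_B = (-4.2554,-12.5225)
sweep = 180° − θ = 21.9641°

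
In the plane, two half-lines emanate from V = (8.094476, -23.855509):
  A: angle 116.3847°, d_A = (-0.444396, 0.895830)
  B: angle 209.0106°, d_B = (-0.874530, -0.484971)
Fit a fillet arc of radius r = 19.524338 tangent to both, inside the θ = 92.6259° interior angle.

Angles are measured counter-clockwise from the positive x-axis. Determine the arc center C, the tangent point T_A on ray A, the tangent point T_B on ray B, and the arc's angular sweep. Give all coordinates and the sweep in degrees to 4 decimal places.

bisector direction at 162.6977° = (-0.954749,0.297414)
center distance |VC| = r/sin(θ/2) = 19.524338/sin(46.3130°) = 27.000013
C = V + |VC|·bis = (-17.6837,-15.8253)
T_A = V + ((C−V)·d_A)·d_A = V + 18.6494·d_A = (-0.1933,-7.1488)
T_B = V + ((C−V)·d_B)·d_B = V + 18.6494·d_B = (-8.2150,-32.8999)
sweep = 180° − θ = 87.3741°

center=(-17.6837,-15.8253) T_A=(-0.1933,-7.1488) T_B=(-8.2150,-32.8999) sweep=87.3741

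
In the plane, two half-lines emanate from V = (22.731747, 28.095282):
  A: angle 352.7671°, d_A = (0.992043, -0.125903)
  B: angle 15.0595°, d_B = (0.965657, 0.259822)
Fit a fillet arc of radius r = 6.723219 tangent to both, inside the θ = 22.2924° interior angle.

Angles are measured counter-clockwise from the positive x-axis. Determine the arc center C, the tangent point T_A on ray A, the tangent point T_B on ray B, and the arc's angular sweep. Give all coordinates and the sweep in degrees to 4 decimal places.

center=(57.4296,30.4688) T_A=(56.5831,23.7991) T_B=(55.6827,36.9612) sweep=157.7076

bisector direction at 3.9133° = (0.997668,0.068247)
center distance |VC| = r/sin(θ/2) = 6.723219/sin(11.1462°) = 34.778899
C = V + |VC|·bis = (57.4296,30.4688)
T_A = V + ((C−V)·d_A)·d_A = V + 34.1229·d_A = (56.5831,23.7991)
T_B = V + ((C−V)·d_B)·d_B = V + 34.1229·d_B = (55.6827,36.9612)
sweep = 180° − θ = 157.7076°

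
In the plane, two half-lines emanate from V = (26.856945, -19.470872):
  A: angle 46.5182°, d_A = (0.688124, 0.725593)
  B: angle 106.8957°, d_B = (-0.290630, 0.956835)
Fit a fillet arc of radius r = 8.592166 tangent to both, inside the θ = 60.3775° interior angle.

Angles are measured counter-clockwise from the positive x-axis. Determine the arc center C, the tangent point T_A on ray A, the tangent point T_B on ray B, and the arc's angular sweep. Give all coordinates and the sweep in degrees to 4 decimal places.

center=(30.7858,-2.8418) T_A=(37.0202,-8.7542) T_B=(22.5645,-5.3389) sweep=119.6225

bisector direction at 76.7070° = (0.229932,0.973207)
center distance |VC| = r/sin(θ/2) = 8.592166/sin(30.1887°) = 17.086928
C = V + |VC|·bis = (30.7858,-2.8418)
T_A = V + ((C−V)·d_A)·d_A = V + 14.7695·d_A = (37.0202,-8.7542)
T_B = V + ((C−V)·d_B)·d_B = V + 14.7695·d_B = (22.5645,-5.3389)
sweep = 180° − θ = 119.6225°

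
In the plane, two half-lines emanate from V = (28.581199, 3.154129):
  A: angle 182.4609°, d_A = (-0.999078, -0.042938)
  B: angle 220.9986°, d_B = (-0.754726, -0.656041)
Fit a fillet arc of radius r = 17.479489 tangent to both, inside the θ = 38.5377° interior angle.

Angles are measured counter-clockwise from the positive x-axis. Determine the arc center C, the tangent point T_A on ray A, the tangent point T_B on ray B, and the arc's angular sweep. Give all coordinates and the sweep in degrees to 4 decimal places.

bisector direction at 201.7298° = (-0.928940,-0.370229)
center distance |VC| = r/sin(θ/2) = 17.479489/sin(19.2689°) = 52.967951
C = V + |VC|·bis = (-20.6229,-16.4562)
T_A = V + ((C−V)·d_A)·d_A = V + 50.0007·d_A = (-21.3734,1.0072)
T_B = V + ((C−V)·d_B)·d_B = V + 50.0007·d_B = (-9.1556,-29.6484)
sweep = 180° − θ = 141.4623°

center=(-20.6229,-16.4562) T_A=(-21.3734,1.0072) T_B=(-9.1556,-29.6484) sweep=141.4623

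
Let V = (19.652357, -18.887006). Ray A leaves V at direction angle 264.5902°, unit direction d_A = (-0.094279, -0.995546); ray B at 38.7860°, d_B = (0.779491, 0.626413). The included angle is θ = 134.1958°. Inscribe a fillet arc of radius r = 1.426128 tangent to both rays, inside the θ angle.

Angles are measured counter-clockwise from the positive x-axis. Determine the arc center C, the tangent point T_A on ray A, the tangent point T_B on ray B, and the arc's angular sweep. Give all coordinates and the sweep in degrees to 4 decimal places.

bisector direction at 331.6881° = (0.880379,-0.474271)
center distance |VC| = r/sin(θ/2) = 1.426128/sin(67.0979°) = 1.548168
C = V + |VC|·bis = (21.0153,-19.6213)
T_A = V + ((C−V)·d_A)·d_A = V + 0.6025·d_A = (19.5956,-19.4868)
T_B = V + ((C−V)·d_B)·d_B = V + 0.6025·d_B = (20.1220,-18.5096)
sweep = 180° − θ = 45.8042°

center=(21.0153,-19.6213) T_A=(19.5956,-19.4868) T_B=(20.1220,-18.5096) sweep=45.8042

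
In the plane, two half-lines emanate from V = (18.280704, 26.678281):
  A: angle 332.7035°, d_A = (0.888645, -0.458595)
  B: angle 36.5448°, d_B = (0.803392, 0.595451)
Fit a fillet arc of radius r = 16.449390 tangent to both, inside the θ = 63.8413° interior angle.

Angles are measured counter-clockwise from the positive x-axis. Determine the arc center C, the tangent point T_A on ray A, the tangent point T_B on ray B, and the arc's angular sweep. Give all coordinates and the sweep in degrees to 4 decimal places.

center=(49.2897,29.1864) T_A=(41.7461,14.5687) T_B=(39.4949,42.4017) sweep=116.1587

bisector direction at 4.6241° = (0.996745,0.080619)
center distance |VC| = r/sin(θ/2) = 16.449390/sin(31.9206°) = 31.110294
C = V + |VC|·bis = (49.2897,29.1864)
T_A = V + ((C−V)·d_A)·d_A = V + 26.4058·d_A = (41.7461,14.5687)
T_B = V + ((C−V)·d_B)·d_B = V + 26.4058·d_B = (39.4949,42.4017)
sweep = 180° − θ = 116.1587°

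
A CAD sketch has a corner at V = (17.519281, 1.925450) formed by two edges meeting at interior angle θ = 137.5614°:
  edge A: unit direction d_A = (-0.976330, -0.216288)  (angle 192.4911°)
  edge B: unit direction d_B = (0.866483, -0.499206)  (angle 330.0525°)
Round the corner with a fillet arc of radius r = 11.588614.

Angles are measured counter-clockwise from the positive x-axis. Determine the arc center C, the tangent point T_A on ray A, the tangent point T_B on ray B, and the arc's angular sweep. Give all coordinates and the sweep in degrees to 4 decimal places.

center=(15.6328,-10.3620) T_A=(13.1264,0.9523) T_B=(21.4180,-0.3207) sweep=42.4386

bisector direction at 261.2718° = (-0.151747,-0.988419)
center distance |VC| = r/sin(θ/2) = 11.588614/sin(68.7807°) = 12.431442
C = V + |VC|·bis = (15.6328,-10.3620)
T_A = V + ((C−V)·d_A)·d_A = V + 4.4994·d_A = (13.1264,0.9523)
T_B = V + ((C−V)·d_B)·d_B = V + 4.4994·d_B = (21.4180,-0.3207)
sweep = 180° − θ = 42.4386°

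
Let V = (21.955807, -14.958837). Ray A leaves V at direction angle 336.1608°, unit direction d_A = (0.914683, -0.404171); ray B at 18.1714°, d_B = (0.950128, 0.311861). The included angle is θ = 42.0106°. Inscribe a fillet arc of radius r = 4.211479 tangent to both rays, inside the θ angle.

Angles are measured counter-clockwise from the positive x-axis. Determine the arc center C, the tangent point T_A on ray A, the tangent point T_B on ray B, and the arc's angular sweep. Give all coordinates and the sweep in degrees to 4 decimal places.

center=(33.6904,-15.5397) T_A=(31.9883,-19.3919) T_B=(32.3770,-11.5383) sweep=137.9894

bisector direction at 357.1661° = (0.998777,-0.049441)
center distance |VC| = r/sin(θ/2) = 4.211479/sin(21.0053°) = 11.748998
C = V + |VC|·bis = (33.6904,-15.5397)
T_A = V + ((C−V)·d_A)·d_A = V + 10.9682·d_A = (31.9883,-19.3919)
T_B = V + ((C−V)·d_B)·d_B = V + 10.9682·d_B = (32.3770,-11.5383)
sweep = 180° − θ = 137.9894°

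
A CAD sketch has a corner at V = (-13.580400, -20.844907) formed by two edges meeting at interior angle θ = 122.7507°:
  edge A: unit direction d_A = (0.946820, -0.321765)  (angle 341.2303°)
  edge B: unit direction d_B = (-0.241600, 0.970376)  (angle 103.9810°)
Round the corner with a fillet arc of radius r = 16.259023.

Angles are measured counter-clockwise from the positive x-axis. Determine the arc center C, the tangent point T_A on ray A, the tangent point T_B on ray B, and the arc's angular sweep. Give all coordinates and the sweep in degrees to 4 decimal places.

bisector direction at 42.6056° = (0.736030,0.676949)
center distance |VC| = r/sin(θ/2) = 16.259023/sin(61.3753°) = 18.522955
C = V + |VC|·bis = (0.0531,-8.3058)
T_A = V + ((C−V)·d_A)·d_A = V + 8.8738·d_A = (-5.1785,-23.7002)
T_B = V + ((C−V)·d_B)·d_B = V + 8.8738·d_B = (-15.7243,-12.2340)
sweep = 180° − θ = 57.2493°

center=(0.0531,-8.3058) T_A=(-5.1785,-23.7002) T_B=(-15.7243,-12.2340) sweep=57.2493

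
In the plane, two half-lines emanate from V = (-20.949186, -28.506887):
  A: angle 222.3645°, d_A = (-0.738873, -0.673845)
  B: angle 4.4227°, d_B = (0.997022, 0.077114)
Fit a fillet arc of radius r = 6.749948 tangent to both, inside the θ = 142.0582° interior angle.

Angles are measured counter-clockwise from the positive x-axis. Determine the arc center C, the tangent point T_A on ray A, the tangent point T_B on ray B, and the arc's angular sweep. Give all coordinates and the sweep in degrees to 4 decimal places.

bisector direction at 293.3936° = (0.397045,-0.917799)
center distance |VC| = r/sin(θ/2) = 6.749948/sin(71.0291°) = 7.137637
C = V + |VC|·bis = (-18.1152,-35.0578)
T_A = V + ((C−V)·d_A)·d_A = V + 2.3204·d_A = (-22.6636,-30.0704)
T_B = V + ((C−V)·d_B)·d_B = V + 2.3204·d_B = (-18.6357,-28.3280)
sweep = 180° − θ = 37.9418°

center=(-18.1152,-35.0578) T_A=(-22.6636,-30.0704) T_B=(-18.6357,-28.3280) sweep=37.9418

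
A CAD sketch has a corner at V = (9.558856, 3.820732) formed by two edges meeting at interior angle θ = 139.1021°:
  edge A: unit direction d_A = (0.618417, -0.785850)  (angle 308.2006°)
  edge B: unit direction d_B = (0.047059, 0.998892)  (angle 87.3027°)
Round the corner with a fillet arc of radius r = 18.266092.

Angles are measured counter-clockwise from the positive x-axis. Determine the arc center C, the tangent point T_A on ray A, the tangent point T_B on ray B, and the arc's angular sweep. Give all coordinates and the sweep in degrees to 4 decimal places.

bisector direction at 17.7517° = (0.952387,0.304892)
center distance |VC| = r/sin(θ/2) = 18.266092/sin(69.5511°) = 19.494564
C = V + |VC|·bis = (28.1252,9.7645)
T_A = V + ((C−V)·d_A)·d_A = V + 6.8109·d_A = (13.7708,-1.5316)
T_B = V + ((C−V)·d_B)·d_B = V + 6.8109·d_B = (9.8794,10.6241)
sweep = 180° − θ = 40.8979°

center=(28.1252,9.7645) T_A=(13.7708,-1.5316) T_B=(9.8794,10.6241) sweep=40.8979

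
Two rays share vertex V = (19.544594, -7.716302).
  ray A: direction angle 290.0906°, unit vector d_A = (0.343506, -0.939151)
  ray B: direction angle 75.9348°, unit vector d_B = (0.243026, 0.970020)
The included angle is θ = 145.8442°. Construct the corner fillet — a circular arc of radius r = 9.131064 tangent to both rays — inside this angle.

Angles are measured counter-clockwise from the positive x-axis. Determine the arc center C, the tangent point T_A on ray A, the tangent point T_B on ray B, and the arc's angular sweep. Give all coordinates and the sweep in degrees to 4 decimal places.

bisector direction at 3.0127° = (0.998618,0.052557)
center distance |VC| = r/sin(θ/2) = 9.131064/sin(72.9221°) = 9.552258
C = V + |VC|·bis = (29.0836,-7.2143)
T_A = V + ((C−V)·d_A)·d_A = V + 2.8052·d_A = (20.5082,-10.3508)
T_B = V + ((C−V)·d_B)·d_B = V + 2.8052·d_B = (20.2263,-4.9952)
sweep = 180° − θ = 34.1558°

center=(29.0836,-7.2143) T_A=(20.5082,-10.3508) T_B=(20.2263,-4.9952) sweep=34.1558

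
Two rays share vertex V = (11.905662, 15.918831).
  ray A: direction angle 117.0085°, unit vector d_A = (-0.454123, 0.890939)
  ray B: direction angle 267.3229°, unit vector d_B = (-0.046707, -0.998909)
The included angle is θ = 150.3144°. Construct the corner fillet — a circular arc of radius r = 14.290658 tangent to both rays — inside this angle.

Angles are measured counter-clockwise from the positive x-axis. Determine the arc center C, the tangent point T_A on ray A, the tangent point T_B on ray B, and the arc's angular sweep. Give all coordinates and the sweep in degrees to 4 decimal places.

bisector direction at 192.1657° = (-0.977542,-0.210740)
center distance |VC| = r/sin(θ/2) = 14.290658/sin(75.1572°) = 14.783965
C = V + |VC|·bis = (-2.5463,12.8033)
T_A = V + ((C−V)·d_A)·d_A = V + 3.7872·d_A = (10.1858,19.2930)
T_B = V + ((C−V)·d_B)·d_B = V + 3.7872·d_B = (11.7288,12.1358)
sweep = 180° − θ = 29.6856°

center=(-2.5463,12.8033) T_A=(10.1858,19.2930) T_B=(11.7288,12.1358) sweep=29.6856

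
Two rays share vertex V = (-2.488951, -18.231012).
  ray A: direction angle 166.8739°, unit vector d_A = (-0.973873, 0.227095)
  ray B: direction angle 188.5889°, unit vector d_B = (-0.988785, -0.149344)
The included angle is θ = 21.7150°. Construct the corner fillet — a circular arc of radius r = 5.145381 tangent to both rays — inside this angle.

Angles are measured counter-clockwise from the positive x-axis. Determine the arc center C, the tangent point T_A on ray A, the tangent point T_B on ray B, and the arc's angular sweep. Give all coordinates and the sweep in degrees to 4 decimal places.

bisector direction at 177.7314° = (-0.999216,0.039584)
center distance |VC| = r/sin(θ/2) = 5.145381/sin(10.8575°) = 27.315723
C = V + |VC|·bis = (-29.7833,-17.1497)
T_A = V + ((C−V)·d_A)·d_A = V + 26.8267·d_A = (-28.6148,-12.1388)
T_B = V + ((C−V)·d_B)·d_B = V + 26.8267·d_B = (-29.0148,-22.2374)
sweep = 180° − θ = 158.2850°

center=(-29.7833,-17.1497) T_A=(-28.6148,-12.1388) T_B=(-29.0148,-22.2374) sweep=158.2850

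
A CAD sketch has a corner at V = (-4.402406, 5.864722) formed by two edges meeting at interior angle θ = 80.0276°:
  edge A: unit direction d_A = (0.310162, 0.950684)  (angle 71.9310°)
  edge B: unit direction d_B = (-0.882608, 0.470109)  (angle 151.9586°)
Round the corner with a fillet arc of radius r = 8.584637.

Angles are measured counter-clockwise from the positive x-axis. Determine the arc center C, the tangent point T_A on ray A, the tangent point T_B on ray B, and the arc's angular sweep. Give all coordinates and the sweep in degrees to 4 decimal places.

center=(-9.3920,18.2488) T_A=(-1.2308,15.5862) T_B=(-13.4278,10.6720) sweep=99.9724

bisector direction at 111.9448° = (-0.373713,0.927544)
center distance |VC| = r/sin(θ/2) = 8.584637/sin(40.0138°) = 13.351492
C = V + |VC|·bis = (-9.3920,18.2488)
T_A = V + ((C−V)·d_A)·d_A = V + 10.2258·d_A = (-1.2308,15.5862)
T_B = V + ((C−V)·d_B)·d_B = V + 10.2258·d_B = (-13.4278,10.6720)
sweep = 180° − θ = 99.9724°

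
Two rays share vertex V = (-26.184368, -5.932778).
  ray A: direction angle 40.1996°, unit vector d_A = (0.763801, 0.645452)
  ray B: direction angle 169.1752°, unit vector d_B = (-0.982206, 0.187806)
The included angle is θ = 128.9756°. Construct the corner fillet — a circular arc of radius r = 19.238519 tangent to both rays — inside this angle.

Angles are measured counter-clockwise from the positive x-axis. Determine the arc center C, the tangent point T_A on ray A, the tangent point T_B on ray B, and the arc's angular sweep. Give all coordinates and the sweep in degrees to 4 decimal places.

center=(-31.5892,14.6877) T_A=(-19.1717,-0.0067) T_B=(-35.2023,-4.2085) sweep=51.0244

bisector direction at 104.6874° = (-0.253545,0.967324)
center distance |VC| = r/sin(θ/2) = 19.238519/sin(64.4878°) = 21.317070
C = V + |VC|·bis = (-31.5892,14.6877)
T_A = V + ((C−V)·d_A)·d_A = V + 9.1813·d_A = (-19.1717,-0.0067)
T_B = V + ((C−V)·d_B)·d_B = V + 9.1813·d_B = (-35.2023,-4.2085)
sweep = 180° − θ = 51.0244°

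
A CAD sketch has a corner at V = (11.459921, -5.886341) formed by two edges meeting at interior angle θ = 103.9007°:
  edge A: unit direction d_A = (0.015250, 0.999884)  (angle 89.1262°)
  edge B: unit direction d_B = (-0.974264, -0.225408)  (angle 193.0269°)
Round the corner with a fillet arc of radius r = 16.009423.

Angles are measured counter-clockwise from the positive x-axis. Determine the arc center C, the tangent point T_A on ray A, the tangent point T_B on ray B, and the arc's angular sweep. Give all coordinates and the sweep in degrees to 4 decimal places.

center=(-4.3566,6.8866) T_A=(11.6510,6.6425) T_B=(-0.7479,-8.7108) sweep=76.0993

bisector direction at 141.0765° = (-0.777986,0.628282)
center distance |VC| = r/sin(θ/2) = 16.009423/sin(51.9504°) = 20.330021
C = V + |VC|·bis = (-4.3566,6.8866)
T_A = V + ((C−V)·d_A)·d_A = V + 12.5303·d_A = (11.6510,6.6425)
T_B = V + ((C−V)·d_B)·d_B = V + 12.5303·d_B = (-0.7479,-8.7108)
sweep = 180° − θ = 76.0993°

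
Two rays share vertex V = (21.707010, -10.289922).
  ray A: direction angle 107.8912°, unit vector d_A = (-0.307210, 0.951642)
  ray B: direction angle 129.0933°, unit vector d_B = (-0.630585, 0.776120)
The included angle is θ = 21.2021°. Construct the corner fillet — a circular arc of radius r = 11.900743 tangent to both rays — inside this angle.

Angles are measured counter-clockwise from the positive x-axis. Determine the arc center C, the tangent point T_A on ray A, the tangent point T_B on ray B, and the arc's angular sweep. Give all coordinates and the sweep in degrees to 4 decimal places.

bisector direction at 118.4922° = (-0.477040,0.878882)
center distance |VC| = r/sin(θ/2) = 11.900743/sin(10.6011°) = 64.688722
C = V + |VC|·bis = (-9.1521,46.5638)
T_A = V + ((C−V)·d_A)·d_A = V + 63.5846·d_A = (2.1732,50.2198)
T_B = V + ((C−V)·d_B)·d_B = V + 63.5846·d_B = (-18.3885,39.0594)
sweep = 180° − θ = 158.7979°

center=(-9.1521,46.5638) T_A=(2.1732,50.2198) T_B=(-18.3885,39.0594) sweep=158.7979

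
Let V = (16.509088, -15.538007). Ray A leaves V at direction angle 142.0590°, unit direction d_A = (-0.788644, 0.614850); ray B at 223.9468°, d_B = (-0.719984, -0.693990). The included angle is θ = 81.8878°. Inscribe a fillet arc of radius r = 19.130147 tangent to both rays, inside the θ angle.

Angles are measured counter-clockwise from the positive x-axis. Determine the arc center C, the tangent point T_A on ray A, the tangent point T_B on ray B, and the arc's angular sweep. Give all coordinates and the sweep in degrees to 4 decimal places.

center=(-12.6429,-17.0673) T_A=(-0.8807,-1.9804) T_B=(0.6332,-30.8407) sweep=98.1122

bisector direction at 183.0029° = (-0.998627,-0.052387)
center distance |VC| = r/sin(θ/2) = 19.130147/sin(40.9439°) = 29.192080
C = V + |VC|·bis = (-12.6429,-17.0673)
T_A = V + ((C−V)·d_A)·d_A = V + 22.0503·d_A = (-0.8807,-1.9804)
T_B = V + ((C−V)·d_B)·d_B = V + 22.0503·d_B = (0.6332,-30.8407)
sweep = 180° − θ = 98.1122°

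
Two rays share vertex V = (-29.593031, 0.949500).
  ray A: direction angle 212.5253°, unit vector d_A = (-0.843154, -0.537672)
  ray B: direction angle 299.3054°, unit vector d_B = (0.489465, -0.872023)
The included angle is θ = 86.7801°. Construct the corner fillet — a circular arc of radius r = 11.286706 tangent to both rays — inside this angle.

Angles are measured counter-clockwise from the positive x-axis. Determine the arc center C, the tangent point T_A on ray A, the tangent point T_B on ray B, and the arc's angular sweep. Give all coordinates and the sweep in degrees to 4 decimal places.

bisector direction at 255.9153° = (-0.243355,-0.969937)
center distance |VC| = r/sin(θ/2) = 11.286706/sin(43.3901°) = 16.429900
C = V + |VC|·bis = (-33.5913,-14.9865)
T_A = V + ((C−V)·d_A)·d_A = V + 11.9395·d_A = (-39.6599,-5.4700)
T_B = V + ((C−V)·d_B)·d_B = V + 11.9395·d_B = (-23.7491,-9.4620)
sweep = 180° − θ = 93.2199°

center=(-33.5913,-14.9865) T_A=(-39.6599,-5.4700) T_B=(-23.7491,-9.4620) sweep=93.2199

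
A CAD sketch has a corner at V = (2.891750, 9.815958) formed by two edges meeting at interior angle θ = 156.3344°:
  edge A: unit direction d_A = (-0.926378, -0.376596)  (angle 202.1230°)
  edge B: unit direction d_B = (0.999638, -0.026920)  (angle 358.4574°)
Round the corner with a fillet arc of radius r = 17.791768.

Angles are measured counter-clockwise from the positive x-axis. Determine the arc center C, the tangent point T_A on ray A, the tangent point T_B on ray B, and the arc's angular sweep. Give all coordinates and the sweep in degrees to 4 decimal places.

bisector direction at 280.2902° = (0.178634,-0.983916)
center distance |VC| = r/sin(θ/2) = 17.791768/sin(78.1672°) = 18.178049
C = V + |VC|·bis = (6.1390,-8.0697)
T_A = V + ((C−V)·d_A)·d_A = V + 3.7275·d_A = (-0.5613,8.4122)
T_B = V + ((C−V)·d_B)·d_B = V + 3.7275·d_B = (6.6179,9.7156)
sweep = 180° − θ = 23.6656°

center=(6.1390,-8.0697) T_A=(-0.5613,8.4122) T_B=(6.6179,9.7156) sweep=23.6656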